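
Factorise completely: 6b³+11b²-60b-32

(2b+1)(3b-8)(b+4)

Trying the rational-root candidates, b = -4 is a root, giving the factor (b+4) and quotient 6b²-13b-8.
The remaining quadratic factors as (2b+1)(3b-8).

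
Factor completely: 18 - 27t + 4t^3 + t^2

By the rational root theorem, t = 3/4 is a root, so (4t - 3) divides it; the quotient is t^2 + t - 6.
The remaining quadratic factors as (t - 2)(t + 3).

(4t - 3)(t + 3)(t - 2)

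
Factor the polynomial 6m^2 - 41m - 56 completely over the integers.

Need a pair with product 6·(-56) = -336 and sum -41: that's 7 and -48.
Split the middle term: 6m^2 + 7m - 48m - 56 = m(6m + 7) - 8(6m + 7).

(6m + 7)(m - 8)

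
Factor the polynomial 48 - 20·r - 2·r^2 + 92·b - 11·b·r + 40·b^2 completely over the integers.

(5·b - 2·r + 4)·(8·b + r + 12)

Group: 8·b·(5·b - 2·r + 4) + (r + 12)·(5·b - 2·r + 4); both groups contain (5·b - 2·r + 4).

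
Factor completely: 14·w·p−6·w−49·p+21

Group as (14·w·p−6·w) + (−49·p+21) = 2·w·(7·p−3) − 7·(7·p−3).
Both groups share the factor (7·p−3).

(2·w−7)·(7·p−3)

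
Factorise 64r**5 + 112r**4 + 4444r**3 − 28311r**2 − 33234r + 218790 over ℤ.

(4r + 11)(4r − 13)(4r − 15)(r**2 + 6r + 102)

Trying the rational-root candidates, r = 15/4 is a root, so (4r − 15) divides it; the quotient is 16r**4 + 88r**3 + 1441r**2 − 1674r − 14586.
Continuing, r = −11/4 is a root, so (4r + 11) is a factor; dividing leaves 4r**3 + 11r**2 + 330r − 1326.
Then r = 13/4 is a root, so (4r − 13) is a factor; dividing leaves r**2 + 6r + 102.
The quadratic r**2 + 6r + 102 has discriminant −372 < 0 and is irreducible over ℤ.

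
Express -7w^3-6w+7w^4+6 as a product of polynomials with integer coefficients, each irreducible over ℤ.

Group as (7w^4-6w) + (-7w^3+6) = w(7w^3-6) - (7w^3-6).
Both groups share the factor (7w^3-6).

(w-1)(7w^3-6)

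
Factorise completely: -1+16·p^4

(2·p+1)·(2·p-1)·(4·p^2+1)

Write as (4·p^2)² − (1)², then factor 4·p^2-1 once more.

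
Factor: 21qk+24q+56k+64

Group as (21qk+24q) + (56k+64) = 3q(7k+8) + 8(7k+8).
Both groups share the factor (7k+8).

(3q+8)(7k+8)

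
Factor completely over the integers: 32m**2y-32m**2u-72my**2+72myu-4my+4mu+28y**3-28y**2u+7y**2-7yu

Group: 8m(4my-4mu-7y**2+7yu) + (-4y-1)(4my-4mu-7y**2+7yu); both groups contain (4my-4mu-7y**2+7yu), so (8m-4y-1) is a factor with cofactor 4my-4mu-7y**2+7yu.
The cofactor groups again: 4my-4mu-7y**2+7yu = y(4m-7y) - u(4m-7y); both groups contain (4m-7y), giving (y-u)(4m-7y).

(y-u)(4m-7y)(8m-4y-1)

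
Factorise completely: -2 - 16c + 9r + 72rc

Group as (72rc + 9r) + (-16c - 2) = 9r(8c + 1) - 2(8c + 1).
Both groups share the factor (8c + 1).

(8c + 1)(9r - 2)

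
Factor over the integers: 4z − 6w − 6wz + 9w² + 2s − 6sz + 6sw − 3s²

−(3s + 3w − 2)(s − 3w + 2z)

Group: −s(3s + 3w − 2) + (3w − 2z)(3s + 3w − 2); both groups contain (3s + 3w − 2).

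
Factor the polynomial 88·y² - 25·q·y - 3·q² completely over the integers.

-(3·q - 8·y)·(q + 11·y)

Group: -3·q·(q + 11·y) + 8·y·(q + 11·y); both groups contain (q + 11·y).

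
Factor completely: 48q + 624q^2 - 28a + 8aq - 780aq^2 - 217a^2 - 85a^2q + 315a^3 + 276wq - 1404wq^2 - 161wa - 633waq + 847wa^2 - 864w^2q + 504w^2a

Group: 9w(56wa - 96wq + 63a^2 - 17aq + 7a - 156q^2 - 12q) + (5a - 4)(56wa - 96wq + 63a^2 - 17aq + 7a - 156q^2 - 12q); both groups contain (56wa - 96wq + 63a^2 - 17aq + 7a - 156q^2 - 12q), so (9w + 5a - 4) is a factor with cofactor 56wa - 96wq + 63a^2 - 17aq + 7a - 156q^2 - 12q.
The cofactor groups again: 56wa - 96wq + 63a^2 - 17aq + 7a - 156q^2 - 12q = 8w(7a - 12q) + (9a + 13q + 1)(7a - 12q); both groups contain (7a - 12q), giving (8w + 9a + 13q + 1)(7a - 12q).

(9w + 5a - 4)(7a - 12q)(8w + 9a + 13q + 1)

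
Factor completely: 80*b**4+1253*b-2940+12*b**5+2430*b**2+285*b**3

By the rational root theorem, b = -3/2 is a root, giving the factor (2*b+3) and quotient 6*b**4+31*b**3+96*b**2+1071*b-980.
Then b = 5/6 is a root, giving the factor (6*b-5) and quotient b**3+6*b**2+21*b+196.
Then b = -7 is a root, giving the factor (b+7) and quotient b**2-b+28.
The quadratic b**2-b+28 has discriminant -111 < 0 and is irreducible over ℤ.

(2*b+3)*(6*b-5)*(b+7)*(b**2-b+28)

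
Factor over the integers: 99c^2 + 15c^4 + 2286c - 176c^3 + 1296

(3c + 8)(5c + 3)(c - 6)(c - 9)

Trying the rational-root candidates, c = 6 is a root, giving the factor (c - 6) and quotient 15c^3 - 86c^2 - 417c - 216.
Continuing, c = 9 is a root, giving the factor (c - 9) and quotient 15c^2 + 49c + 24.
The remaining quadratic factors as (3c + 8)(5c + 3).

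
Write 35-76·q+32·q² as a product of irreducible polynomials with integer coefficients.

Need a pair with product 32·35 = 1120 and sum -76: that's -20 and -56.
Split the middle term: 32·q²-20·q - 56·q+35 = 4·q·(8·q-5) - 7·(8·q-5).

(4·q-7)·(8·q-5)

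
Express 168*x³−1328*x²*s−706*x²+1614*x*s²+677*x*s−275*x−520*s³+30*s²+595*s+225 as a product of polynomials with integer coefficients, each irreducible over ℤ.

(12*x−10*s−5)*(2*x−13*s−9)*(7*x−4*s+5)

Group: 2*x*(84*x²−118*x*s+25*x+40*s²−30*s−25) + (−13*s−9)*(84*x²−118*x*s+25*x+40*s²−30*s−25); both groups contain (84*x²−118*x*s+25*x+40*s²−30*s−25), so (2*x−13*s−9) is a factor with cofactor 84*x²−118*x*s+25*x+40*s²−30*s−25.
The cofactor groups again: 84*x²−118*x*s+25*x+40*s²−30*s−25 = 12*x*(7*x−4*s+5) + (−10*s−5)*(7*x−4*s+5); both groups contain (7*x−4*s+5), giving (12*x−10*s−5)*(7*x−4*s+5).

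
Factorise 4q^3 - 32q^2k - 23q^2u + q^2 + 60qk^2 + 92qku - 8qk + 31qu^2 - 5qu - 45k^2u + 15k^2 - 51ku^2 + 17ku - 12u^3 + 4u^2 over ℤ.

(q - 3k - u)(q - 5k - 4u)(4q - 3u + 1)

Group: q(4q^2 - 20qk - 19qu + q + 15ku - 5k + 12u^2 - 4u) + (-3k - u)(4q^2 - 20qk - 19qu + q + 15ku - 5k + 12u^2 - 4u); both groups contain (4q^2 - 20qk - 19qu + q + 15ku - 5k + 12u^2 - 4u), so (q - 3k - u) is a factor with cofactor 4q^2 - 20qk - 19qu + q + 15ku - 5k + 12u^2 - 4u.
The cofactor groups again: 4q^2 - 20qk - 19qu + q + 15ku - 5k + 12u^2 - 4u = 4q(q - 5k - 4u) + (-3u + 1)(q - 5k - 4u); both groups contain (q - 5k - 4u), giving (4q - 3u + 1)(q - 5k - 4u).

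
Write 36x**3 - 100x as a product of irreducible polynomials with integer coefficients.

Every term has a factor of 4x. Then 9x**2 - 25 = (3x)² − (5)².

4x(3x + 5)(3x - 5)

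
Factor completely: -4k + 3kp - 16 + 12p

(3p - 4)(k + 4)

Group as (3kp - 4k) + (12p - 16) = k(3p - 4) + 4(3p - 4).
Both groups share the factor (3p - 4).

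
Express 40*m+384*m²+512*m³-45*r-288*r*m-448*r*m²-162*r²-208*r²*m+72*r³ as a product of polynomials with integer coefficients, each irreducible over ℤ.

Group: 9*r*(8*r²-16*r*m-18*r-64*m²-48*m-5) - 8*m*(8*r²-16*r*m-18*r-64*m²-48*m-5); both groups contain (8*r²-16*r*m-18*r-64*m²-48*m-5), so (9*r-8*m) is a factor with cofactor 8*r²-16*r*m-18*r-64*m²-48*m-5.
The cofactor groups again: 8*r²-16*r*m-18*r-64*m²-48*m-5 = 4*r*(2*r-8*m-5) + (8*m+1)*(2*r-8*m-5); both groups contain (2*r-8*m-5), giving (4*r+8*m+1)*(2*r-8*m-5).

(2*r-8*m-5)*(9*r-8*m)*(4*r+8*m+1)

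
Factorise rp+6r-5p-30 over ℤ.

Group as (rp+6r) + (-5p-30) = r(p+6) - 5(p+6).
Both groups share the factor (p+6).

(p+6)(r-5)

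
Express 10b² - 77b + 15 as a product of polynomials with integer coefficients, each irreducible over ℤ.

(2b - 15)(5b - 1)

Need a pair with product 10·15 = 150 and sum -77: that's -2 and -75.
Split the middle term: 10b² - 2b - 75b + 15 = 2b(5b - 1) - 15(5b - 1).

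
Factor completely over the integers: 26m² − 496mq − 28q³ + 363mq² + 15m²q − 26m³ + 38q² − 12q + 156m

−(13m − q)(2m + 7q − 6)(m − 4q + 2)

Group: 13m(−2m² + mq + 2m + 28q² − 38q + 12) − q(−2m² + mq + 2m + 28q² − 38q + 12); both groups contain (−2m² + mq + 2m + 28q² − 38q + 12), so (13m − q) is a factor with cofactor −2m² + mq + 2m + 28q² − 38q + 12.
The cofactor groups again: −2m² + mq + 2m + 28q² − 38q + 12 = −2m(m − 4q + 2) + (−7q + 6)(m − 4q + 2); both groups contain (m − 4q + 2), giving −(2m + 7q − 6)(m − 4q + 2).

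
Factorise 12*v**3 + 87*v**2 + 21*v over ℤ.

3*v*(4*v + 1)*(v + 7)

Pull out the common factor 3*v, then factor the remaining trinomial.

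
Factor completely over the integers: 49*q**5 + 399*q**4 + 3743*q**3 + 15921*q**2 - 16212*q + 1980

By the rational root theorem, q = 1/7 is a root, so (7*q - 1) divides it; the quotient is 7*q**4 + 58*q**3 + 543*q**2 + 2352*q - 1980.
Continuing, q = -6 is a root, so (q + 6) is a factor; dividing leaves 7*q**3 + 16*q**2 + 447*q - 330.
Next, q = 5/7 is a root, giving the factor (7*q - 5) and quotient q**2 + 3*q + 66.
The quadratic q**2 + 3*q + 66 has discriminant -255 < 0 and is irreducible over ℤ.

(7*q - 1)*(7*q - 5)*(q + 6)*(q**2 + 3*q + 66)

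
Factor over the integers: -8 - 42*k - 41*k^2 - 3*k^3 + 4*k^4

(4*k + 1)*(k + 1)*(k + 2)*(k - 4)

By the rational root theorem, k = -1 is a root, so (k + 1) is a factor; dividing leaves 4*k^3 - 7*k^2 - 34*k - 8.
Then k = -2 is a root, giving the factor (k + 2) and quotient 4*k^2 - 15*k - 4.
The remaining quadratic factors as (4*k + 1)(k - 4).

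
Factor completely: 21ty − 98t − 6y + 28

Group as (21ty − 98t) + (−6y + 28) = 7t(3y − 14) − 2(3y − 14).
Both groups share the factor (3y − 14).

(3y − 14)(7t − 2)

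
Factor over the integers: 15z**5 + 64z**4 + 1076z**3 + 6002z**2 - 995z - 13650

(3z + 5)(5z - 7)(z + 5)(z**2 - z + 78)

Testing divisors of the constant over divisors of the leading coefficient, z = -5/3 is a root, so (3z + 5) is a factor; dividing leaves 5z**4 + 13z**3 + 337z**2 + 1439z - 2730.
Then z = 7/5 is a root, so (5z - 7) is a factor; dividing leaves z**3 + 4z**2 + 73z + 390.
Continuing, z = -5 is a root, giving the factor (z + 5) and quotient z**2 - z + 78.
The quadratic z**2 - z + 78 has discriminant -311 < 0 and is irreducible over ℤ.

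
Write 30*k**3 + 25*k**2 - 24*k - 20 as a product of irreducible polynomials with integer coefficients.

(6*k + 5)*(5*k**2 - 4)

Group as (30*k**3 - 24*k) + (25*k**2 - 20) = 6*k*(5*k**2 - 4) + 5*(5*k**2 - 4).
Both groups share the factor (5*k**2 - 4).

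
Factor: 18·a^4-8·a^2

2·a^2·(3·a+2)·(3·a-2)

Every term has a factor of 2·a^2. Then 9·a^2-4 = (3·a)² − (2)².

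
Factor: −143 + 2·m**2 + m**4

(m**2 + 13)·(m**2 − 11)

Substitute u = m**2 to get a quadratic in u, then factor.
m**2 − 11 is irreducible over ℤ (11 is not a perfect square).
m**2 + 13 is irreducible over ℤ (always positive, so no real roots).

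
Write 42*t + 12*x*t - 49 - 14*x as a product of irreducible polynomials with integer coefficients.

Group as (12*x*t - 14*x) + (42*t - 49) = 2*x*(6*t - 7) + 7*(6*t - 7).
Both groups share the factor (6*t - 7).

(2*x + 7)*(6*t - 7)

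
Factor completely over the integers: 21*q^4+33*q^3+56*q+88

Group as (21*q^4+56*q) + (33*q^3+88) = 7*q*(3*q^3+8) + 11*(3*q^3+8).
Both groups share the factor (3*q^3+8).

(7*q+11)*(3*q^3+8)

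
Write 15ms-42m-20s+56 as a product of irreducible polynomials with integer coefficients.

(3m-4)(5s-14)

Group as (15ms-42m) + (-20s+56) = 3m(5s-14) - 4(5s-14).
Both groups share the factor (5s-14).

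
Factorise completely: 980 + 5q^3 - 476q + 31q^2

By the rational root theorem, q = 5 is a root, so (q - 5) is a factor; dividing leaves 5q^2 + 56q - 196.
The remaining quadratic factors as (q + 14)(5q - 14).

(5q - 14)(q + 14)(q - 5)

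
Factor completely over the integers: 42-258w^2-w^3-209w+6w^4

(6w-1)(w+1)(w+6)(w-7)

By the rational root theorem, w = -1 is a root, giving the factor (w+1) and quotient 6w^3-7w^2-251w+42.
Continuing, w = 1/6 is a root, giving the factor (6w-1) and quotient w^2-w-42.
The remaining quadratic factors as (w+6)(w-7).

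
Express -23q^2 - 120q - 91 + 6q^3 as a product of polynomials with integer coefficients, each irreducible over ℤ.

(6q + 13)(q + 1)(q - 7)

Trying the rational-root candidates, q = -1 is a root, so (q + 1) is a factor; dividing leaves 6q^2 - 29q - 91.
The remaining quadratic factors as (q - 7)(6q + 13).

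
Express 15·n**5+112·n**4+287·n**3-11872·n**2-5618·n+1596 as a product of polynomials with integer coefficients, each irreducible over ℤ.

(3·n+2)·(5·n-1)·(n-7)·(n**2+14·n+114)

Trying the rational-root candidates, n = 1/5 is a root, so (5·n-1) divides it; the quotient is 3·n**4+23·n**3+62·n**2-2362·n-1596.
Then n = -2/3 is a root, so (3·n+2) divides it; the quotient is n**3+7·n**2+16·n-798.
Next, n = 7 is a root, giving the factor (n-7) and quotient n**2+14·n+114.
The quadratic n**2+14·n+114 has discriminant -260 < 0 and is irreducible over ℤ.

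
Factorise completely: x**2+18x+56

Two integers with product 56 and sum 18 are 14 and 4.

(x+14)(x+4)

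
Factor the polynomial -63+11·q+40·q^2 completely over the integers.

Need a pair with product 40·(-63) = -2520 and sum 11: that's -45 and 56.
Split the middle term: 40·q^2-45·q + 56·q-63 = 5·q·(8·q-9) + 7·(8·q-9).

(5·q+7)·(8·q-9)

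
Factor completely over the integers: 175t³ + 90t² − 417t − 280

(5t + 7)(5t − 8)(7t + 5)

Testing divisors of the constant over divisors of the leading coefficient, t = −7/5 is a root, giving the factor (5t + 7) and quotient 35t² − 31t − 40.
The remaining quadratic factors as (5t − 8)(7t + 5).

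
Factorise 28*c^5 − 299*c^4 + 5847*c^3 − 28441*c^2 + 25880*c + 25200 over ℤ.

(4*c − 9)*(7*c + 4)*(c − 4)*(c^2 − 5*c + 175)

Among the possible rational roots, c = 9/4 is a root, giving the factor (4*c − 9) and quotient 7*c^4 − 59*c^3 + 1329*c^2 − 4120*c − 2800.
Then c = 4 is a root, so (c − 4) is a factor; dividing leaves 7*c^3 − 31*c^2 + 1205*c + 700.
Then c = −4/7 is a root, so (7*c + 4) divides it; the quotient is c^2 − 5*c + 175.
The quadratic c^2 − 5*c + 175 has discriminant −675 < 0 and is irreducible over ℤ.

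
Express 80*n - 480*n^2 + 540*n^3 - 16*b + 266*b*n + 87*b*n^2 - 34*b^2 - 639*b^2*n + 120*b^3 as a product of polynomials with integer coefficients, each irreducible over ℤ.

(15*b + 12*n - 8)*(8*b - 9*n + 2)*(b - 5*n)

Group: b*(120*b^2 - 39*b*n - 34*b - 108*n^2 + 96*n - 16) - 5*n*(120*b^2 - 39*b*n - 34*b - 108*n^2 + 96*n - 16); both groups contain (120*b^2 - 39*b*n - 34*b - 108*n^2 + 96*n - 16), so (b - 5*n) is a factor with cofactor 120*b^2 - 39*b*n - 34*b - 108*n^2 + 96*n - 16.
The cofactor groups again: 120*b^2 - 39*b*n - 34*b - 108*n^2 + 96*n - 16 = 15*b*(8*b - 9*n + 2) + (12*n - 8)*(8*b - 9*n + 2); both groups contain (8*b - 9*n + 2), giving (15*b + 12*n - 8)*(8*b - 9*n + 2).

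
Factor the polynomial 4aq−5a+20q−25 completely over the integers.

(4q−5)(a+5)

Group as (4aq−5a) + (20q−25) = a(4q−5) + 5(4q−5).
Both groups share the factor (4q−5).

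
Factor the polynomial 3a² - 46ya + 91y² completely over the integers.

Group: 13y(7y - 3a) - a(7y - 3a); both groups contain (7y - 3a).

(7y - 3a)(13y - a)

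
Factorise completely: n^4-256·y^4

(n+4·y)·(n-4·y)·(n^2+16·y^2)

Difference of squares twice: with A = n and B = 4·y, A⁴ − B⁴ = (A² − B²)(A² + B²), and A² − B² factors again.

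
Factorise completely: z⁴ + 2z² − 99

Substitute u = z² to get a quadratic in u, then factor.
z² + 11 is irreducible over ℤ (always positive, so no real roots).
z² − 9 is a difference of squares.

(z + 3)(z − 3)(z² + 11)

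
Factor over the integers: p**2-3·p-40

(p+5)·(p-8)

Two integers with product -40 and sum -3 are 5 and -8.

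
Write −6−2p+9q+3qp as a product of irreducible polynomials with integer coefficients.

(3q−2)(p+3)

Group as (3qp+9q) + (−2p−6) = 3q(p+3) − 2(p+3).
Both groups share the factor (p+3).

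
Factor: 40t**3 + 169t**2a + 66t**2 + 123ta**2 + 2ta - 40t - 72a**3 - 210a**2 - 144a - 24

Group: 5t(8t**2 + 21ta + 10t - 9a**2 - 24a - 12) + (8a + 2)(8t**2 + 21ta + 10t - 9a**2 - 24a - 12); both groups contain (8t**2 + 21ta + 10t - 9a**2 - 24a - 12), so (5t + 8a + 2) is a factor with cofactor 8t**2 + 21ta + 10t - 9a**2 - 24a - 12.
The cofactor groups again: 8t**2 + 21ta + 10t - 9a**2 - 24a - 12 = 8t(t + 3a + 2) + (-3a - 6)(t + 3a + 2); both groups contain (t + 3a + 2), giving (8t - 3a - 6)(t + 3a + 2).

(8t - 3a - 6)(t + 3a + 2)(5t + 8a + 2)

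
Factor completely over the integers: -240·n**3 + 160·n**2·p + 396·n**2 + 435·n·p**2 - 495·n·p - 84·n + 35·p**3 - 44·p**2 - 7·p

-(12·n + p)·(4·n - 7·p - 1)·(5·n + 5·p - 7)

Group: 5·n·(-48·n**2 + 80·n·p + 12·n + 7·p**2 + p) + (5·p - 7)·(-48·n**2 + 80·n·p + 12·n + 7·p**2 + p); both groups contain (-48·n**2 + 80·n·p + 12·n + 7·p**2 + p), so (5·n + 5·p - 7) is a factor with cofactor -48·n**2 + 80·n·p + 12·n + 7·p**2 + p.
The cofactor groups again: -48·n**2 + 80·n·p + 12·n + 7·p**2 + p = -4·n·(12·n + p) + (7·p + 1)·(12·n + p); both groups contain (12·n + p), giving -(4·n - 7·p - 1)·(12·n + p).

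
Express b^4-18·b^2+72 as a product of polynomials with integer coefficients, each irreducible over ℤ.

(b^2-12)·(b^2-6)

Substitute u = b^2 to get a quadratic in u, then factor.
b^2-12 is irreducible over ℤ (12 is not a perfect square).
b^2-6 is irreducible over ℤ (6 is not a perfect square).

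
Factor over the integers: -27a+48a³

Factor out 3a, leaving 16a²-9, which is a difference of two squares.

3a(4a+3)(4a-3)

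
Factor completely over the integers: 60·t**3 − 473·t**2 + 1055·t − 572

(3·t − 13)·(4·t − 11)·(5·t − 4)

Trying the rational-root candidates, t = 11/4 is a root, so (4·t − 11) divides it; the quotient is 15·t**2 − 77·t + 52.
The remaining quadratic factors as (5·t − 4)(3·t − 13).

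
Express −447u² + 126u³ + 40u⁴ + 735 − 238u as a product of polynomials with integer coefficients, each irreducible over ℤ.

(2u − 3)(4u − 7)(5u + 7)(u + 5)

Trying the rational-root candidates, u = −7/5 is a root, so (5u + 7) is a factor; dividing leaves 8u³ + 14u² − 109u + 105.
Then u = −5 is a root, so (u + 5) divides it; the quotient is 8u² − 26u + 21.
The remaining quadratic factors as (4u − 7)(2u − 3).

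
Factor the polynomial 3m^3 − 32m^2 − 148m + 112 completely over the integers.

(3m − 2)(m + 4)(m − 14)

Among the possible rational roots, m = 14 is a root, so (m − 14) divides it; the quotient is 3m^2 + 10m − 8.
The remaining quadratic factors as (m + 4)(3m − 2).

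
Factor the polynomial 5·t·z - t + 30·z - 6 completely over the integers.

Group as (5·t·z - t) + (30·z - 6) = t·(5·z - 1) + 6·(5·z - 1).
Both groups share the factor (5·z - 1).

(5·z - 1)·(t + 6)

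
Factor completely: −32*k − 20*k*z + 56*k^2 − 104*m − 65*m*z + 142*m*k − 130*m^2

Group: −10*m*(13*m + 4*k) + (14*k − 5*z − 8)*(13*m + 4*k); both groups contain (13*m + 4*k).

−(10*m − 14*k + 5*z + 8)*(13*m + 4*k)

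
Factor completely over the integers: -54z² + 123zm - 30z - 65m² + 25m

Group: -6z(9z - 13m + 5) + 5m(9z - 13m + 5); both groups contain (9z - 13m + 5).

-(9z - 13m + 5)(6z - 5m)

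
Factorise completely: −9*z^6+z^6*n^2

Factor out z^6 first: what remains is n^2−9.
Recognize a difference of squares with the parts n and 3.

z^6*(n+3)*(n−3)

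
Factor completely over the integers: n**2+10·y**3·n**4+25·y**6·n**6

Factor out n**2 first: what remains is 25·y**6·n**4+10·y**3·n**2+1.
Recognize a perfect-square trinomial with the parts 1 and 5·y**3·n**2.

n**2·(5·y**3·n**2+1)**2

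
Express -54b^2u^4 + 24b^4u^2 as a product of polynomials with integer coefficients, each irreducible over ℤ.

6b^2u^2(2b + 3u)(2b - 3u)

Factor out 6b^2u^2, leaving 4b^2 - 9u^2, which is a difference of two squares.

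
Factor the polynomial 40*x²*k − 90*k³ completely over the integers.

10*k*(2*x − 3*k)*(2*x + 3*k)

Pull out the common factor 10*k; 4*x² − 9*k² is a difference of squares.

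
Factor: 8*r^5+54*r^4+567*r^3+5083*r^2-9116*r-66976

Testing divisors of the constant over divisors of the leading coefficient, r = -13/4 is a root, giving the factor (4*r+13) and quotient 2*r^4+7*r^3+119*r^2+884*r-5152.
Continuing, r = -8 is a root, giving the factor (r+8) and quotient 2*r^3-9*r^2+191*r-644.
Continuing, r = 7/2 is a root, so (2*r-7) divides it; the quotient is r^2-r+92.
The quadratic r^2-r+92 has discriminant -367 < 0 and is irreducible over ℤ.

(2*r-7)*(4*r+13)*(r+8)*(r^2-r+92)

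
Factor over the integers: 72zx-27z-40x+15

(8x-3)(9z-5)

Group as (72zx-27z) + (-40x+15) = 9z(8x-3) - 5(8x-3).
Both groups share the factor (8x-3).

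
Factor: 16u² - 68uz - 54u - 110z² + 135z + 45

Group: 2u(8u + 10z - 15) + (-11z - 3)(8u + 10z - 15); both groups contain (8u + 10z - 15).

(2u - 11z - 3)(8u + 10z - 15)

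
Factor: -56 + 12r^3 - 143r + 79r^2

By the rational root theorem, r = -1/3 is a root, giving the factor (3r + 1) and quotient 4r^2 + 25r - 56.
The remaining quadratic factors as (4r - 7)(r + 8).

(3r + 1)(4r - 7)(r + 8)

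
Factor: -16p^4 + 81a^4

(3a + 2p)(3a - 2p)(9a^2 + 4p^2)

Difference of squares twice: with A = 3a and B = 2p, A⁴ − B⁴ = (A² − B²)(A² + B²), and A² − B² factors again.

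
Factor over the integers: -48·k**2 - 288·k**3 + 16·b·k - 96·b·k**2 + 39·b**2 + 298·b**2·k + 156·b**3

Group: 13·b·(12·b**2 + 34·b·k + 3·b + 24·k**2 + 4·k) - 12·k·(12·b**2 + 34·b·k + 3·b + 24·k**2 + 4·k); both groups contain (12·b**2 + 34·b·k + 3·b + 24·k**2 + 4·k), so (13·b - 12·k) is a factor with cofactor 12·b**2 + 34·b·k + 3·b + 24·k**2 + 4·k.
The cofactor groups again: 12·b**2 + 34·b·k + 3·b + 24·k**2 + 4·k = 4·b·(3·b + 4·k) + (6·k + 1)·(3·b + 4·k); both groups contain (3·b + 4·k), giving (4·b + 6·k + 1)·(3·b + 4·k).

(13·b - 12·k)·(3·b + 4·k)·(4·b + 6·k + 1)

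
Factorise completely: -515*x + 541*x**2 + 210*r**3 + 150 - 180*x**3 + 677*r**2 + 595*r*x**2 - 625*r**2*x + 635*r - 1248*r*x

(14*r - 9*x + 5)*(3*r - 4*x + 5)*(5*r - 5*x + 6)

Group: 5*r*(42*r**2 - 83*r*x + 85*r + 36*x**2 - 65*x + 25) + (-5*x + 6)*(42*r**2 - 83*r*x + 85*r + 36*x**2 - 65*x + 25); both groups contain (42*r**2 - 83*r*x + 85*r + 36*x**2 - 65*x + 25), so (5*r - 5*x + 6) is a factor with cofactor 42*r**2 - 83*r*x + 85*r + 36*x**2 - 65*x + 25.
The cofactor groups again: 42*r**2 - 83*r*x + 85*r + 36*x**2 - 65*x + 25 = 14*r*(3*r - 4*x + 5) + (-9*x + 5)*(3*r - 4*x + 5); both groups contain (3*r - 4*x + 5), giving (14*r - 9*x + 5)*(3*r - 4*x + 5).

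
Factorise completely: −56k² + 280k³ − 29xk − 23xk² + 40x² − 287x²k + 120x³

(3x − 5k + 1)(5x − 8k)(8x + 7k)

Group: 5x(24x² − 19xk + 8x − 35k² + 7k) − 8k(24x² − 19xk + 8x − 35k² + 7k); both groups contain (24x² − 19xk + 8x − 35k² + 7k), so (5x − 8k) is a factor with cofactor 24x² − 19xk + 8x − 35k² + 7k.
The cofactor groups again: 24x² − 19xk + 8x − 35k² + 7k = 8x(3x − 5k + 1) + 7k(3x − 5k + 1); both groups contain (3x − 5k + 1), giving (8x + 7k)(3x − 5k + 1).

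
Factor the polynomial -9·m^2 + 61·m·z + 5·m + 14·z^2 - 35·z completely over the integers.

-(9·m + 2·z - 5)·(m - 7·z)

Group: -m·(9·m + 2·z - 5) + 7·z·(9·m + 2·z - 5); both groups contain (9·m + 2·z - 5).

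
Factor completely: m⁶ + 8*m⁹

Factor out m⁶ first: what remains is 8*m³ + 1.
Recognize a sum of cubes with the parts 1 and 2*m.

m⁶*(2*m + 1)*(4*m² − 2*m + 1)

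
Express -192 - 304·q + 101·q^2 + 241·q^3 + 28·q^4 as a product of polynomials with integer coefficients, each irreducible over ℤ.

(4·q + 3)·(7·q - 8)·(q + 1)·(q + 8)

Among the possible rational roots, q = -8 is a root, giving the factor (q + 8) and quotient 28·q^3 + 17·q^2 - 35·q - 24.
Next, q = 8/7 is a root, so (7·q - 8) divides it; the quotient is 4·q^2 + 7·q + 3.
The remaining quadratic factors as (q + 1)(4·q + 3).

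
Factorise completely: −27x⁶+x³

Factor out x³ first: what remains is −27x³+1.
Recognize a difference of cubes with the parts 1 and 3x.

−x³(3x−1)(9x²+3x+1)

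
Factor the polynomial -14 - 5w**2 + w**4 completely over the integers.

Substitute u = w**2 to get a quadratic in u, then factor.
w**2 - 7 is irreducible over ℤ (7 is not a perfect square).
w**2 + 2 is irreducible over ℤ (always positive, so no real roots).

(w**2 + 2)(w**2 - 7)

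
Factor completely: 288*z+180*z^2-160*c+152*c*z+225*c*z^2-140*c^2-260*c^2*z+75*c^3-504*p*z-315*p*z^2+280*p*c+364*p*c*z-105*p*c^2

-(7*p-5*c-4)*(3*c-5*z-8)*(5*c-9*z)

Group: 3*c*(-35*p*c+63*p*z+25*c^2-45*c*z+20*c-36*z) + (-5*z-8)*(-35*p*c+63*p*z+25*c^2-45*c*z+20*c-36*z); both groups contain (-35*p*c+63*p*z+25*c^2-45*c*z+20*c-36*z), so (3*c-5*z-8) is a factor with cofactor -35*p*c+63*p*z+25*c^2-45*c*z+20*c-36*z.
The cofactor groups again: -35*p*c+63*p*z+25*c^2-45*c*z+20*c-36*z = -7*p*(5*c-9*z) + (5*c+4)*(5*c-9*z); both groups contain (5*c-9*z), giving -(7*p-5*c-4)*(5*c-9*z).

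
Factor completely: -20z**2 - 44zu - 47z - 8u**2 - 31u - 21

Group: -4z(5z + u + 3) + (-8u - 7)(5z + u + 3); both groups contain (5z + u + 3).

-(4z + 8u + 7)(5z + u + 3)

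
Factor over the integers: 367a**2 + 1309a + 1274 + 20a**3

(4a + 7)(5a + 13)(a + 14)

Trying the rational-root candidates, a = -7/4 is a root, so (4a + 7) divides it; the quotient is 5a**2 + 83a + 182.
The remaining quadratic factors as (5a + 13)(a + 14).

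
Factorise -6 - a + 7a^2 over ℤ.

Need a pair with product 7·(-6) = -42 and sum -1: that's -7 and 6.
Split the middle term: 7a^2 - 7a + 6a - 6 = 7a(a - 1) + 6(a - 1).

(7a + 6)(a - 1)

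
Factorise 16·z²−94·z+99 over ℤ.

(2·z−9)·(8·z−11)

Need a pair with product 16·99 = 1584 and sum −94: that's −72 and −22.
Split the middle term: 16·z²−72·z − 22·z+99 = 8·z·(2·z−9) − 11·(2·z−9).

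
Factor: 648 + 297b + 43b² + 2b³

(2b + 9)(b + 8)(b + 9)

Trying the rational-root candidates, b = -9 is a root, giving the factor (b + 9) and quotient 2b² + 25b + 72.
The remaining quadratic factors as (2b + 9)(b + 8).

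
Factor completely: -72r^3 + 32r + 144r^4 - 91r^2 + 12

(3r + 2)(3r - 2)(4r + 1)(4r - 3)

Trying the rational-root candidates, r = -2/3 is a root, so (3r + 2) divides it; the quotient is 48r^3 - 56r^2 + 7r + 6.
Next, r = 3/4 is a root, so (4r - 3) is a factor; dividing leaves 12r^2 - 5r - 2.
The remaining quadratic factors as (3r - 2)(4r + 1).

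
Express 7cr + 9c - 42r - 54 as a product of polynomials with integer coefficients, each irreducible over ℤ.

(7r + 9)(c - 6)

Group as (7cr + 9c) + (-42r - 54) = c(7r + 9) - 6(7r + 9).
Both groups share the factor (7r + 9).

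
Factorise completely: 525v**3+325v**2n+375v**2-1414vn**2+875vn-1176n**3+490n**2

(7v-12n+5)(15v+14n)(5v+7n)

Group: 15v(35v**2-11vn+25v-84n**2+35n) + 14n(35v**2-11vn+25v-84n**2+35n); both groups contain (35v**2-11vn+25v-84n**2+35n), so (15v+14n) is a factor with cofactor 35v**2-11vn+25v-84n**2+35n.
The cofactor groups again: 35v**2-11vn+25v-84n**2+35n = 7v(5v+7n) + (-12n+5)(5v+7n); both groups contain (5v+7n), giving (7v-12n+5)(5v+7n).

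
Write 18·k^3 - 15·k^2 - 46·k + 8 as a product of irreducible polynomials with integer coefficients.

(3·k + 4)·(6·k - 1)·(k - 2)

By the rational root theorem, k = -4/3 is a root, giving the factor (3·k + 4) and quotient 6·k^2 - 13·k + 2.
The remaining quadratic factors as (6·k - 1)(k - 2).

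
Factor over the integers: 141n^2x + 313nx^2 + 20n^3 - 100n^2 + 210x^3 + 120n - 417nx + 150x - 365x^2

(4n + 5x)(5n + 14x - 15)(n + 3x - 2)

Group: n(20n^2 + 81nx - 60n + 70x^2 - 75x) + (3x - 2)(20n^2 + 81nx - 60n + 70x^2 - 75x); both groups contain (20n^2 + 81nx - 60n + 70x^2 - 75x), so (n + 3x - 2) is a factor with cofactor 20n^2 + 81nx - 60n + 70x^2 - 75x.
The cofactor groups again: 20n^2 + 81nx - 60n + 70x^2 - 75x = 5n(4n + 5x) + (14x - 15)(4n + 5x); both groups contain (4n + 5x), giving (5n + 14x - 15)(4n + 5x).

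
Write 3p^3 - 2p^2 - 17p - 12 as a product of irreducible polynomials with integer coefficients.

(3p + 4)(p + 1)(p - 3)

By the rational root theorem, p = -1 is a root, giving the factor (p + 1) and quotient 3p^2 - 5p - 12.
The remaining quadratic factors as (3p + 4)(p - 3).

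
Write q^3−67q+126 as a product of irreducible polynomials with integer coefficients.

(q+9)(q−2)(q−7)

By the rational root theorem, q = 7 is a root, so (q−7) divides it; the quotient is q^2+7q−18.
The remaining quadratic factors as (q−2)(q+9).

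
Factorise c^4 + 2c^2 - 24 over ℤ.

Substitute u = c^2 to get a quadratic in u, then factor.
c^2 - 4 is a difference of squares.
c^2 + 6 is irreducible over ℤ (always positive, so no real roots).

(c + 2)(c - 2)(c^2 + 6)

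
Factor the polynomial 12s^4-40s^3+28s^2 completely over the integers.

Pull out the common factor 4s^2, then factor the remaining trinomial.

4s^2(3s-7)(s-1)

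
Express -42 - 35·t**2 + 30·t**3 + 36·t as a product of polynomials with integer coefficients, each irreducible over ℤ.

(6·t - 7)·(5·t**2 + 6)

Group as (30·t**3 + 36·t) + (-35·t**2 - 42) = 6·t·(5·t**2 + 6) - 7·(5·t**2 + 6).
Both groups share the factor (5·t**2 + 6).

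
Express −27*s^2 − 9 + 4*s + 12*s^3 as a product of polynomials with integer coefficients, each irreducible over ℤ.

(4*s − 9)*(3*s^2 + 1)

Group as (12*s^3 + 4*s) + (−27*s^2 − 9) = 4*s*(3*s^2 + 1) − 9*(3*s^2 + 1).
Both groups share the factor (3*s^2 + 1).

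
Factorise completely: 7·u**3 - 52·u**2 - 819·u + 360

(7·u - 3)·(u + 8)·(u - 15)

Trying the rational-root candidates, u = 15 is a root, giving the factor (u - 15) and quotient 7·u**2 + 53·u - 24.
The remaining quadratic factors as (u + 8)(7·u - 3).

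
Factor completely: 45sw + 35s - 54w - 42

(5s - 6)(9w + 7)

Group as (45sw + 35s) + (-54w - 42) = 5s(9w + 7) - 6(9w + 7).
Both groups share the factor (9w + 7).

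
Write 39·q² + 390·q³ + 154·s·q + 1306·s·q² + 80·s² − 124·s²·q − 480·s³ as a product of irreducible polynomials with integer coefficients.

Group: 8·s·(−60·s² + 82·s·q + 10·s + 30·q² + 3·q) + 13·q·(−60·s² + 82·s·q + 10·s + 30·q² + 3·q); both groups contain (−60·s² + 82·s·q + 10·s + 30·q² + 3·q), so (8·s + 13·q) is a factor with cofactor −60·s² + 82·s·q + 10·s + 30·q² + 3·q.
The cofactor groups again: −60·s² + 82·s·q + 10·s + 30·q² + 3·q = −10·s·(6·s − 10·q − 1) − 3·q·(6·s − 10·q − 1); both groups contain (6·s − 10·q − 1), giving −(10·s + 3·q)·(6·s − 10·q − 1).

−(6·s − 10·q − 1)·(8·s + 13·q)·(10·s + 3·q)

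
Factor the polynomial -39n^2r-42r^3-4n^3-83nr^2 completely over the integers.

Group: n(-4n^2-11nr-6r^2) + 7r(-4n^2-11nr-6r^2); both groups contain (-4n^2-11nr-6r^2), so (n+7r) is a factor with cofactor -4n^2-11nr-6r^2.
The cofactor groups again: -4n^2-11nr-6r^2 = -n(4n+3r) - 2r(4n+3r); both groups contain (4n+3r), giving -(n+2r)(4n+3r).

-(4n+3r)(n+2r)(n+7r)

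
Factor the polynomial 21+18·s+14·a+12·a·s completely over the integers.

Group as (12·a·s+14·a) + (18·s+21) = 2·a·(6·s+7) + 3·(6·s+7).
Both groups share the factor (6·s+7).

(2·a+3)·(6·s+7)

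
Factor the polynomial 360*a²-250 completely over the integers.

Factor out 10, leaving 36*a²-25, which is a difference of two squares.

10*(6*a+5)*(6*a-5)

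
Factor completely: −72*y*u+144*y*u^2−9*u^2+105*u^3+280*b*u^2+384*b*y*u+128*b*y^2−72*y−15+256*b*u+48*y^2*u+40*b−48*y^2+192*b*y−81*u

(4*y+5*u+1)*(4*y+7*u+5)*(8*b+3*u−3)

Group: 4*y*(32*b*y+40*b*u+8*b+12*y*u−12*y+15*u^2−12*u−3) + (7*u+5)*(32*b*y+40*b*u+8*b+12*y*u−12*y+15*u^2−12*u−3); both groups contain (32*b*y+40*b*u+8*b+12*y*u−12*y+15*u^2−12*u−3), so (4*y+7*u+5) is a factor with cofactor 32*b*y+40*b*u+8*b+12*y*u−12*y+15*u^2−12*u−3.
The cofactor groups again: 32*b*y+40*b*u+8*b+12*y*u−12*y+15*u^2−12*u−3 = 8*b*(4*y+5*u+1) + (3*u−3)*(4*y+5*u+1); both groups contain (4*y+5*u+1), giving (8*b+3*u−3)*(4*y+5*u+1).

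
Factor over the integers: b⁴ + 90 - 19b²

Substitute u = b² to get a quadratic in u, then factor.
b² - 9 is a difference of squares.
b² - 10 is irreducible over ℤ (10 is not a perfect square).

(b + 3)(b - 3)(b² - 10)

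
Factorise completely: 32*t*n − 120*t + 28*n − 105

Group as (32*t*n − 120*t) + (28*n − 105) = 8*t*(4*n − 15) + 7*(4*n − 15).
Both groups share the factor (4*n − 15).

(4*n − 15)*(8*t + 7)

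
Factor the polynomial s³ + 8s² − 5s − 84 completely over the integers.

(s + 4)(s + 7)(s − 3)

By the rational root theorem, s = 3 is a root, giving the factor (s − 3) and quotient s² + 11s + 28.
The remaining quadratic factors as (s + 4)(s + 7).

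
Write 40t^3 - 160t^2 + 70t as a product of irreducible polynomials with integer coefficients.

Pull out the common factor 10t, then factor the remaining trinomial.

10t(2t - 1)(2t - 7)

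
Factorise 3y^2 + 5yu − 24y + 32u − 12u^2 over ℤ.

Group: y(3y − 4u) + (3u − 8)(3y − 4u); both groups contain (3y − 4u).

(3y − 4u)(y + 3u − 8)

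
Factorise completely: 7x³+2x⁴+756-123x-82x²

By the rational root theorem, x = 9/2 is a root, so (2x-9) divides it; the quotient is x³+8x²-5x-84.
Continuing, x = -7 is a root, so (x+7) is a factor; dividing leaves x²+x-12.
The remaining quadratic factors as (x+4)(x-3).

(2x-9)(x+4)(x+7)(x-3)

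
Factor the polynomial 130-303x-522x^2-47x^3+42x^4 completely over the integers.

Testing divisors of the constant over divisors of the leading coefficient, x = 13/3 is a root, giving the factor (3x-13) and quotient 14x^3+45x^2+21x-10.
Next, x = 2/7 is a root, so (7x-2) is a factor; dividing leaves 2x^2+7x+5.
The remaining quadratic factors as (2x+5)(x+1).

(2x+5)(3x-13)(7x-2)(x+1)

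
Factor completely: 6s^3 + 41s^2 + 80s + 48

Among the possible rational roots, s = -4 is a root, so (s + 4) divides it; the quotient is 6s^2 + 17s + 12.
The remaining quadratic factors as (2s + 3)(3s + 4).

(2s + 3)(3s + 4)(s + 4)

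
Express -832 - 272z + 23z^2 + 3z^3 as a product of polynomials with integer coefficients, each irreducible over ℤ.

By the rational root theorem, z = -13 is a root, giving the factor (z + 13) and quotient 3z^2 - 16z - 64.
The remaining quadratic factors as (3z + 8)(z - 8).

(3z + 8)(z + 13)(z - 8)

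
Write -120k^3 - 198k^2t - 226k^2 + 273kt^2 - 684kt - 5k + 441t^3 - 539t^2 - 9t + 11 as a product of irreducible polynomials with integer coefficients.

Group: 6k(-20k^2 - 63kt - k - 49t^2 + 1) + (-9t + 11)(-20k^2 - 63kt - k - 49t^2 + 1); both groups contain (-20k^2 - 63kt - k - 49t^2 + 1), so (6k - 9t + 11) is a factor with cofactor -20k^2 - 63kt - k - 49t^2 + 1.
The cofactor groups again: -20k^2 - 63kt - k - 49t^2 + 1 = -4k(5k + 7t - 1) + (-7t - 1)(5k + 7t - 1); both groups contain (5k + 7t - 1), giving -(4k + 7t + 1)(5k + 7t - 1).

-(4k + 7t + 1)(5k + 7t - 1)(6k - 9t + 11)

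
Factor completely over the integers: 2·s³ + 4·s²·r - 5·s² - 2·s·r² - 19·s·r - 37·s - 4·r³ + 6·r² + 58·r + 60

(2·s - 2·r - 3)·(s + 2·r + 4)·(s + r - 5)

Group: 2·s·(s² + 3·s·r - s + 2·r² - 6·r - 20) + (-2·r - 3)·(s² + 3·s·r - s + 2·r² - 6·r - 20); both groups contain (s² + 3·s·r - s + 2·r² - 6·r - 20), so (2·s - 2·r - 3) is a factor with cofactor s² + 3·s·r - s + 2·r² - 6·r - 20.
The cofactor groups again: s² + 3·s·r - s + 2·r² - 6·r - 20 = s·(s + 2·r + 4) + (r - 5)·(s + 2·r + 4); both groups contain (s + 2·r + 4), giving (s + r - 5)·(s + 2·r + 4).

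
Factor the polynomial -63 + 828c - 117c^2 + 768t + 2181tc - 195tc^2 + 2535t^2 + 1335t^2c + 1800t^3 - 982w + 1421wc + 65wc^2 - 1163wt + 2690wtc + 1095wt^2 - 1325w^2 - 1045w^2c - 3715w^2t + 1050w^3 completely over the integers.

(14w - 15t - 13c + 1)(5w - 15t - 9)(15w + 8t - c + 7)

Group: 5w(210w^2 - 113wt - 209wc + 113w - 120t^2 - 89tc - 97t + 13c^2 - 92c + 7) + (-15t - 9)(210w^2 - 113wt - 209wc + 113w - 120t^2 - 89tc - 97t + 13c^2 - 92c + 7); both groups contain (210w^2 - 113wt - 209wc + 113w - 120t^2 - 89tc - 97t + 13c^2 - 92c + 7), so (5w - 15t - 9) is a factor with cofactor 210w^2 - 113wt - 209wc + 113w - 120t^2 - 89tc - 97t + 13c^2 - 92c + 7.
The cofactor groups again: 210w^2 - 113wt - 209wc + 113w - 120t^2 - 89tc - 97t + 13c^2 - 92c + 7 = 14w(15w + 8t - c + 7) + (-15t - 13c + 1)(15w + 8t - c + 7); both groups contain (15w + 8t - c + 7), giving (14w - 15t - 13c + 1)(15w + 8t - c + 7).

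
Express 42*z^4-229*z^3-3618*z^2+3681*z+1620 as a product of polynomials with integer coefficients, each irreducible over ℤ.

(2*z+15)*(3*z+1)*(7*z-9)*(z-12)

Testing divisors of the constant over divisors of the leading coefficient, z = -1/3 is a root, so (3*z+1) is a factor; dividing leaves 14*z^3-81*z^2-1179*z+1620.
Next, z = 12 is a root, so (z-12) divides it; the quotient is 14*z^2+87*z-135.
The remaining quadratic factors as (2*z+15)(7*z-9).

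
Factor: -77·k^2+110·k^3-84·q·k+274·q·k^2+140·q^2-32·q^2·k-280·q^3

Group: 10·q·(-28·q^2-34·q·k+14·q-10·k^2+7·k) - 11·k·(-28·q^2-34·q·k+14·q-10·k^2+7·k); both groups contain (-28·q^2-34·q·k+14·q-10·k^2+7·k), so (10·q-11·k) is a factor with cofactor -28·q^2-34·q·k+14·q-10·k^2+7·k.
The cofactor groups again: -28·q^2-34·q·k+14·q-10·k^2+7·k = -2·q·(14·q+10·k-7) - k·(14·q+10·k-7); both groups contain (14·q+10·k-7), giving -(2·q+k)·(14·q+10·k-7).

-(10·q-11·k)·(14·q+10·k-7)·(2·q+k)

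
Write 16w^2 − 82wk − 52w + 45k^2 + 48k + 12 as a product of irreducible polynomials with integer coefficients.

(8w − 5k − 2)(2w − 9k − 6)

Group: 8w(2w − 9k − 6) + (−5k − 2)(2w − 9k − 6); both groups contain (2w − 9k − 6).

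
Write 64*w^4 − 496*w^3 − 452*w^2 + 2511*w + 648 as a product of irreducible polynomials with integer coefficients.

(4*w + 1)*(4*w + 9)*(4*w − 9)*(w − 8)

Testing divisors of the constant over divisors of the leading coefficient, w = −9/4 is a root, so (4*w + 9) divides it; the quotient is 16*w^3 − 160*w^2 + 247*w + 72.
Continuing, w = 8 is a root, so (w − 8) divides it; the quotient is 16*w^2 − 32*w − 9.
The remaining quadratic factors as (4*w − 9)(4*w + 1).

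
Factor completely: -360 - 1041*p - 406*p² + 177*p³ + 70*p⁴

Trying the rational-root candidates, p = -8/5 is a root, giving the factor (5*p + 8) and quotient 14*p³ + 13*p² - 102*p - 45.
Continuing, p = -3/7 is a root, so (7*p + 3) is a factor; dividing leaves 2*p² + p - 15.
The remaining quadratic factors as (2*p - 5)(p + 3).

(2*p - 5)*(5*p + 8)*(7*p + 3)*(p + 3)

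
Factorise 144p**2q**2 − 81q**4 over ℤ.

9q**2(4p + 3q)(4p − 3q)

Pull out the common factor 9q**2; 16p**2 − 9q**2 is a difference of squares.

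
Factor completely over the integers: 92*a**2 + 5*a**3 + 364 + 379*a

(5*a + 7)*(a + 13)*(a + 4)

Trying the rational-root candidates, a = -13 is a root, so (a + 13) divides it; the quotient is 5*a**2 + 27*a + 28.
The remaining quadratic factors as (5*a + 7)(a + 4).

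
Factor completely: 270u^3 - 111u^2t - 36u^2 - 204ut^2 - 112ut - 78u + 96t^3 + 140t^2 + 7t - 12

(6u - 3t - 4)(5u - 4t + 1)(9u + 8t + 3)

Group: 6u(45u^2 + 4ut + 24u - 32t^2 - 4t + 3) + (-3t - 4)(45u^2 + 4ut + 24u - 32t^2 - 4t + 3); both groups contain (45u^2 + 4ut + 24u - 32t^2 - 4t + 3), so (6u - 3t - 4) is a factor with cofactor 45u^2 + 4ut + 24u - 32t^2 - 4t + 3.
The cofactor groups again: 45u^2 + 4ut + 24u - 32t^2 - 4t + 3 = 5u(9u + 8t + 3) + (-4t + 1)(9u + 8t + 3); both groups contain (9u + 8t + 3), giving (5u - 4t + 1)(9u + 8t + 3).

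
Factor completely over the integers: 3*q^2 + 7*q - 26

(3*q + 13)*(q - 2)

Need a pair with product 3·(-26) = -78 and sum 7: that's -6 and 13.
Split the middle term: 3*q^2 - 6*q + 13*q - 26 = 3*q*(q - 2) + 13*(q - 2).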